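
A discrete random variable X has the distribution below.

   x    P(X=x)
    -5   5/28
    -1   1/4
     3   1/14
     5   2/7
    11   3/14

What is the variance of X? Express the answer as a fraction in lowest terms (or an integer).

E[X] = (5/28)·(-5) + (1/4)·(-1) + (1/14)·3 + (2/7)·5 + (3/14)·11 = 20/7
E[X²] = (5/28)·25 + (1/4)·1 + (1/14)·9 + (2/7)·25 + (3/14)·121 = 269/7
Var(X) = 269/7 − (20/7)² = 1483/49

1483/49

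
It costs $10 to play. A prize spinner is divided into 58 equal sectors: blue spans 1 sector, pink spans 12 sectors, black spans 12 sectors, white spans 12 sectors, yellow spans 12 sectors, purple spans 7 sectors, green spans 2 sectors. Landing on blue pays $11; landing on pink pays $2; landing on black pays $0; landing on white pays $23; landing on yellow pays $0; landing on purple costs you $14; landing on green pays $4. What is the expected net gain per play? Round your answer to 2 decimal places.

E[payout] = (1/58)·11 + (12/58)·2 + (12/58)·0 + (12/58)·23 + (12/58)·0 + (7/58)·(-14) + (2/58)·4 = 221/58
Expected profit = 221/58 − 10 = -359/58 ≈ -$6.19

-$6.19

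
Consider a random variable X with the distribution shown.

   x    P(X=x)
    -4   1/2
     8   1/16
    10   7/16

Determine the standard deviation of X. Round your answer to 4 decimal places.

6.8909

E[X] = 23/8, E[X²] = 223/4
Var(X) = E[X²] − (E[X])² = 223/4 − 529/64 = 3039/64
SD(X) = √(3039/64) ≈ 6.8909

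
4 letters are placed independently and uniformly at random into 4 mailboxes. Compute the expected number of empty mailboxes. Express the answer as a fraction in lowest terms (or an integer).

Let Xⱼ=1 if mailbox j is empty. P(Xⱼ=1) = ((4-1)/4)^4 = 81/256.
By linearity, E[#empty] = 4·81/256 = 81/64.

81/64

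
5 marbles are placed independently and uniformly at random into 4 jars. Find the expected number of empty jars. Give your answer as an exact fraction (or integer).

243/256

Let Xⱼ=1 if jar j is empty. P(Xⱼ=1) = ((4-1)/4)^5 = 243/1024.
By linearity, E[#empty] = 4·243/1024 = 243/256.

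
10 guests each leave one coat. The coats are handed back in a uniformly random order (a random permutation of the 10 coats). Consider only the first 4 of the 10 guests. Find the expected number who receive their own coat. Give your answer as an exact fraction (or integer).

Let Xᵢ = 1 if person i gets their own coat. For each i, P(Xᵢ=1) = 1/10.
By linearity of expectation, E[X₁+…+X_4] = 4·(1/10) = 2/5.

2/5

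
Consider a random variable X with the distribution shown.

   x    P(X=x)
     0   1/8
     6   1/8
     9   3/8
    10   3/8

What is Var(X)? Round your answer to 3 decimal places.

E[X] = (1/8)·0 + (1/8)·6 + (3/8)·9 + (3/8)·10 = 63/8
E[X²] = (1/8)·0 + (1/8)·36 + (3/8)·81 + (3/8)·100 = 579/8
Var(X) = 579/8 − (63/8)² = 663/64 ≈ 10.359

10.359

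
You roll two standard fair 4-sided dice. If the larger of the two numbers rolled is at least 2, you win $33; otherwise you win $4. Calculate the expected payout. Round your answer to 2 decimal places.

$31.19

E[payout] = (1/16)·4 + (15/16)·33 = 499/16
≈ $31.19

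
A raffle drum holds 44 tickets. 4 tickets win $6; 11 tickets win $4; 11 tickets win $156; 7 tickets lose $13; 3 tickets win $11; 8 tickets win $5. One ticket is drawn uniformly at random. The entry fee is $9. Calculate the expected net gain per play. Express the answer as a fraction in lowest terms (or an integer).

685/22 dollars

E[payout] = (4/44)·6 + (11/44)·4 + (11/44)·156 + (7/44)·(-13) + (3/44)·11 + (8/44)·5 = 883/22
Expected profit = 883/22 − 9 = 685/22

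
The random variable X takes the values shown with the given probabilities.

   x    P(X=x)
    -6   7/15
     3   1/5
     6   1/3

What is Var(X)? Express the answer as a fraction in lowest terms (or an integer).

764/25

E[X] = (7/15)·(-6) + (1/5)·3 + (1/3)·6 = -1/5
E[X²] = (7/15)·36 + (1/5)·9 + (1/3)·36 = 153/5
Var(X) = 153/5 − (-1/5)² = 764/25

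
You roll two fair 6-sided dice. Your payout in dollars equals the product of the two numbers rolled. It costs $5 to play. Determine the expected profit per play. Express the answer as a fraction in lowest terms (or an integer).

Distribution of the product of the two numbers rolled: 1 w.p. 1/36, 2 w.p. 1/18, 3 w.p. 1/18, 4 w.p. 1/12, 5 w.p. 1/18, 6 w.p. 1/9, …
E[payout] = (1/36)·1 + (1/18)·2 + (1/18)·3 + (1/12)·4 + (1/18)·5 + (1/9)·6 + (1/18)·8 + (1/36)·9 + (1/18)·10 + (1/9)·12 + (1/18)·15 + (1/36)·16 + (1/18)·18 + (1/18)·20 + (1/18)·24 + (1/36)·25 + (1/18)·30 + (1/36)·36 = 49/4
Expected profit = 49/4 − 5 = 29/4

29/4 dollars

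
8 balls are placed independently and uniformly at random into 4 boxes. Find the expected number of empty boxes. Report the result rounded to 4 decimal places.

Let Xⱼ=1 if box j is empty. P(Xⱼ=1) = ((4-1)/4)^8 = 6561/65536.
By linearity, E[#empty] = 4·6561/65536 = 6561/16384.
≈ 0.4005

0.4005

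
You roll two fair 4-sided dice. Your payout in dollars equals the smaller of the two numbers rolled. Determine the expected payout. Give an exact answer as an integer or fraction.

15/8 dollars

Distribution of the smaller of the two numbers rolled: 1 w.p. 7/16, 2 w.p. 5/16, 3 w.p. 3/16, 4 w.p. 1/16
E[payout] = (7/16)·1 + (5/16)·2 + (3/16)·3 + (1/16)·4 = 15/8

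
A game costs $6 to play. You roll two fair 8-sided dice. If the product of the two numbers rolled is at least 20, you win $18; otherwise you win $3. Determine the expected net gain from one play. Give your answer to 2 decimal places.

$3.56

E[payout] = (9/16)·3 + (7/16)·18 = 153/16
Expected profit = 153/16 − 6 = 57/16 ≈ $3.56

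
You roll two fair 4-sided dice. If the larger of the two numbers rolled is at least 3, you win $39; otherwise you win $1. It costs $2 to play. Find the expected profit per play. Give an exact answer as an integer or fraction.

55/2 dollars

E[payout] = (1/4)·1 + (3/4)·39 = 59/2
Expected profit = 59/2 − 2 = 55/2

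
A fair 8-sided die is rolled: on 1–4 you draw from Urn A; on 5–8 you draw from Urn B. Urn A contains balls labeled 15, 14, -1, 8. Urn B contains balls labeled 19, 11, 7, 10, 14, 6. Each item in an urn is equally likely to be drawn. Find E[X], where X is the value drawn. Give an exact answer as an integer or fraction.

121/12

E[X | Urn A] = (15 + 14 − 1 + 8)/4 = 9
E[X | Urn B] = (19 + 11 + 7 + 10 + 14 + 6)/6 = 67/6
E[X] = (1/2)·9 + (1/2)·67/6 = 121/12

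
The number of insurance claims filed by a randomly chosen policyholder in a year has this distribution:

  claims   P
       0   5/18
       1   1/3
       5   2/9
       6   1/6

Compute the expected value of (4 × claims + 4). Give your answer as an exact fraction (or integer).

E[4x+4] = (5/18)·4 + (1/3)·8 + (2/9)·24 + (1/6)·28
     = 124/9

124/9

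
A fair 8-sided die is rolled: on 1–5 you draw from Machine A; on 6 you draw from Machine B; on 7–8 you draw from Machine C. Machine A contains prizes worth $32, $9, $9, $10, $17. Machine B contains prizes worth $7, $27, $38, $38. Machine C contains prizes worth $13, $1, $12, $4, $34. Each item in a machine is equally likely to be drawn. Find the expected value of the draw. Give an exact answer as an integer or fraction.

E[X | Machine A] = (32 + 9 + 9 + 10 + 17)/5 = 77/5
E[X | Machine B] = (7 + 27 + 38 + 38)/4 = 55/2
E[X | Machine C] = (13 + 1 + 12 + 4 + 34)/5 = 64/5
E[X] = (5/8)·77/5 + (1/8)·55/2 + (1/4)·64/5 = 1301/80

1301/80 dollars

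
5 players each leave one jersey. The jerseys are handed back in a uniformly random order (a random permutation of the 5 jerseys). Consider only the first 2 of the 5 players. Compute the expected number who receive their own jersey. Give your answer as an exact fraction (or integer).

Let Xᵢ = 1 if person i gets their own jersey. For each i, P(Xᵢ=1) = 1/5.
By linearity of expectation, E[X₁+…+X_2] = 2·(1/5) = 2/5.

2/5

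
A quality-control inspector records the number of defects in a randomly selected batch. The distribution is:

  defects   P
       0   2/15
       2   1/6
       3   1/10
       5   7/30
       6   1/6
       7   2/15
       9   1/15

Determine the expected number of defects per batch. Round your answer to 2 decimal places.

E[X] = (2/15)·0 + (1/6)·2 + (1/10)·3 + (7/30)·5 + (1/6)·6 + (2/15)·7 + (1/15)·9
     = 13/3 ≈ 4.33

4.33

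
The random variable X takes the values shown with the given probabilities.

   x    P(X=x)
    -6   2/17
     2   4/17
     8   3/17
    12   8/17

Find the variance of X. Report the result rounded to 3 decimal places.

37.675

E[X] = (2/17)·(-6) + (4/17)·2 + (3/17)·8 + (8/17)·12 = 116/17
E[X²] = (2/17)·36 + (4/17)·4 + (3/17)·64 + (8/17)·144 = 1432/17
Var(X) = 1432/17 − (116/17)² = 10888/289 ≈ 37.675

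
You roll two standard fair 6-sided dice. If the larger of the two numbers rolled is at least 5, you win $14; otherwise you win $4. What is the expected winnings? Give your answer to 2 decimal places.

$9.56

E[payout] = (4/9)·4 + (5/9)·14 = 86/9
≈ $9.56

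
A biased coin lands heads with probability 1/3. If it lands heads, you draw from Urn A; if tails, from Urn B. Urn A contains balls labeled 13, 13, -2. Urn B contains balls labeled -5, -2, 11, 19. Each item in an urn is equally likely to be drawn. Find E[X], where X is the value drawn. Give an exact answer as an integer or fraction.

13/2

E[X | Urn A] = (13 + 13 − 2)/3 = 8
E[X | Urn B] = (-5 − 2 + 11 + 19)/4 = 23/4
E[X] = (1/3)·8 + (2/3)·23/4 = 13/2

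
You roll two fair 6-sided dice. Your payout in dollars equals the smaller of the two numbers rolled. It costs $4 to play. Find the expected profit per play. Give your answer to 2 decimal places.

-$1.47

Distribution of the smaller of the two numbers rolled: 1 w.p. 11/36, 2 w.p. 1/4, 3 w.p. 7/36, 4 w.p. 5/36, 5 w.p. 1/12, 6 w.p. 1/36
E[payout] = (11/36)·1 + (1/4)·2 + (7/36)·3 + (5/36)·4 + (1/12)·5 + (1/36)·6 = 91/36
Expected profit = 91/36 − 4 = -53/36 ≈ -$1.47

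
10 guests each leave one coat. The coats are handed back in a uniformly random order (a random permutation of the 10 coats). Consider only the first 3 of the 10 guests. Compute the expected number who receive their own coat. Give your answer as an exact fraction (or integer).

3/10

Let Xᵢ = 1 if person i gets their own coat. For each i, P(Xᵢ=1) = 1/10.
By linearity of expectation, E[X₁+…+X_3] = 3·(1/10) = 3/10.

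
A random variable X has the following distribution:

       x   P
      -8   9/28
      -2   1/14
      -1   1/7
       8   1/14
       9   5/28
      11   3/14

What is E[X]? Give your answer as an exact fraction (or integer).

E[X] = (9/28)·(-8) + (1/14)·(-2) + (1/7)·(-1) + (1/14)·8 + (5/28)·9 + (3/14)·11
     = 47/28

47/28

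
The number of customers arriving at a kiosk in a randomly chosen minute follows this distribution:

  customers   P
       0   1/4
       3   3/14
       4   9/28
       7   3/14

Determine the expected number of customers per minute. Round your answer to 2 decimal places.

E[X] = (1/4)·0 + (3/14)·3 + (9/28)·4 + (3/14)·7
     = 24/7 ≈ 3.43

3.43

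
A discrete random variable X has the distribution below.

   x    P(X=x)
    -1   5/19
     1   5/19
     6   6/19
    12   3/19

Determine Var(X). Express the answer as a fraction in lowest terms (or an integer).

E[X] = (5/19)·(-1) + (5/19)·1 + (6/19)·6 + (3/19)·12 = 72/19
E[X²] = (5/19)·1 + (5/19)·1 + (6/19)·36 + (3/19)·144 = 658/19
Var(X) = 658/19 − (72/19)² = 7318/361

7318/361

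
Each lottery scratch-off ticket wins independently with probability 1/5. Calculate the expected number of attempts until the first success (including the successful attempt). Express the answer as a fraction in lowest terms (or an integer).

5

For a geometric distribution, E[trials] = 1/p = 1/(1/5) = 5.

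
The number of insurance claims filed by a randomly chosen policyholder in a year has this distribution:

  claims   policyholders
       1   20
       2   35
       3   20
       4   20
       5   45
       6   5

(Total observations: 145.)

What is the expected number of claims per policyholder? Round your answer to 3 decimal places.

3.345

Total = 145, so P(claims=1) = 20/145, etc.
E[X] = (4/29)·1 + (7/29)·2 + (4/29)·3 + (4/29)·4 + (9/29)·5 + (1/29)·6
     = 97/29 ≈ 3.345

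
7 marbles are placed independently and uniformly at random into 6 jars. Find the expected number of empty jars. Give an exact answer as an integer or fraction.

78125/46656

Let Xⱼ=1 if jar j is empty. P(Xⱼ=1) = ((6-1)/6)^7 = 78125/279936.
By linearity, E[#empty] = 6·78125/279936 = 78125/46656.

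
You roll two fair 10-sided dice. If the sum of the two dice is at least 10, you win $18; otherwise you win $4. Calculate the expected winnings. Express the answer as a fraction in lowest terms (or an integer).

324/25 dollars

E[payout] = (9/25)·4 + (16/25)·18 = 324/25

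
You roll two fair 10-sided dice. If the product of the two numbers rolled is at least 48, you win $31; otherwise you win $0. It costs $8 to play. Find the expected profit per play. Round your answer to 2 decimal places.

E[payout] = (19/25)·0 + (6/25)·31 = 186/25
Expected profit = 186/25 − 8 = -14/25 ≈ -$0.56

-$0.56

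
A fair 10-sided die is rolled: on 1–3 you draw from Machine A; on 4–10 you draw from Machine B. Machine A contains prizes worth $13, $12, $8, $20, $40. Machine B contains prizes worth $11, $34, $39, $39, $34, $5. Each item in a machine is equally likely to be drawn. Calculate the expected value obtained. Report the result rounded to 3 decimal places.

$24.480

E[X | Machine A] = (13 + 12 + 8 + 20 + 40)/5 = 93/5
E[X | Machine B] = (11 + 34 + 39 + 39 + 34 + 5)/6 = 27
E[X] = (3/10)·93/5 + (7/10)·27 = 612/25 ≈ 24.480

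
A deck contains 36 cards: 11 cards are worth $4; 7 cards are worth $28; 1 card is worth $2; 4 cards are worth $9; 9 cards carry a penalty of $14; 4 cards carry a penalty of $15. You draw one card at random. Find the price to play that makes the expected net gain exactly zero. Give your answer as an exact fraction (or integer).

E[payout] = (11/36)·4 + (7/36)·28 + (1/36)·2 + (4/36)·9 + (9/36)·(-14) + (4/36)·(-15) = 23/9
Fair fee = E[payout] = 23/9

23/9 dollars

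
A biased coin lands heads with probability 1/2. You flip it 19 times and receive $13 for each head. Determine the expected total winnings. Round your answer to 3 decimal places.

E[#heads] = 19·1/2 = 19/2 (linearity over flips).
E[winnings] = 13·19/2 = 247/2.
≈ 123.500

$123.500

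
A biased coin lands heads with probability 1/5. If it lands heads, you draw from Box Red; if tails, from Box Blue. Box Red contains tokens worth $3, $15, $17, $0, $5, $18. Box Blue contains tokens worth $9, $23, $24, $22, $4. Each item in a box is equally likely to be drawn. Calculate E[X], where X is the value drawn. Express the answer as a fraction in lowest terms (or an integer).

1129/75 dollars

E[X | Box Red] = (3 + 15 + 17 + 0 + 5 + 18)/6 = 29/3
E[X | Box Blue] = (9 + 23 + 24 + 22 + 4)/5 = 82/5
E[X] = (1/5)·29/3 + (4/5)·82/5 = 1129/75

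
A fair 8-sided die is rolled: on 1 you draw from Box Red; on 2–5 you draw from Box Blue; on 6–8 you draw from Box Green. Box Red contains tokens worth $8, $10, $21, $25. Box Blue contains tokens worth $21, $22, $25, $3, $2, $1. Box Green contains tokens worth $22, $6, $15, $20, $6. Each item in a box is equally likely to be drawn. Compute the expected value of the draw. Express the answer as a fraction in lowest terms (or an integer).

1601/120 dollars

E[X | Box Red] = (8 + 10 + 21 + 25)/4 = 16
E[X | Box Blue] = (21 + 22 + 25 + 3 + 2 + 1)/6 = 37/3
E[X | Box Green] = (22 + 6 + 15 + 20 + 6)/5 = 69/5
E[X] = (1/8)·16 + (1/2)·37/3 + (3/8)·69/5 = 1601/120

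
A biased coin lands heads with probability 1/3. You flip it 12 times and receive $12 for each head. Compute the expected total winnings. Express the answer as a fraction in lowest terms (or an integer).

E[#heads] = 12·1/3 = 4 (linearity over flips).
E[winnings] = 12·4 = 48.

$48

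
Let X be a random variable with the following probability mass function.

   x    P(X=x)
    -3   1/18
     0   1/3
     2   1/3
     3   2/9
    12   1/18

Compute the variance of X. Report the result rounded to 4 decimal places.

8.4722

E[X] = (1/18)·(-3) + (1/3)·0 + (1/3)·2 + (2/9)·3 + (1/18)·12 = 11/6
E[X²] = (1/18)·9 + (1/3)·0 + (1/3)·4 + (2/9)·9 + (1/18)·144 = 71/6
Var(X) = 71/6 − (11/6)² = 305/36 ≈ 8.4722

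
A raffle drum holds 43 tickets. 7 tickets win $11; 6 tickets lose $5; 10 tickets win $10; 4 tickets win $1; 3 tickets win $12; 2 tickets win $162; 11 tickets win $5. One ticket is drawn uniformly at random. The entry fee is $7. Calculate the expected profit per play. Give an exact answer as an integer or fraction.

265/43 dollars

E[payout] = (7/43)·11 + (6/43)·(-5) + (10/43)·10 + (4/43)·1 + (3/43)·12 + (2/43)·162 + (11/43)·5 = 566/43
Expected profit = 566/43 − 7 = 265/43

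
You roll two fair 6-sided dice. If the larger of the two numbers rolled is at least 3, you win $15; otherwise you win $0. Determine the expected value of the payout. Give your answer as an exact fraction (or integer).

E[payout] = (1/9)·0 + (8/9)·15 = 40/3

40/3 dollars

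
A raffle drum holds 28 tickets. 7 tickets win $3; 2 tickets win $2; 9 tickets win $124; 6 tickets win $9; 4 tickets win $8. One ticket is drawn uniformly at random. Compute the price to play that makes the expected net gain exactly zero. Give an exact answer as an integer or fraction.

E[payout] = (7/28)·3 + (2/28)·2 + (9/28)·124 + (6/28)·9 + (4/28)·8 = 1227/28
Fair fee = E[payout] = 1227/28

1227/28 dollars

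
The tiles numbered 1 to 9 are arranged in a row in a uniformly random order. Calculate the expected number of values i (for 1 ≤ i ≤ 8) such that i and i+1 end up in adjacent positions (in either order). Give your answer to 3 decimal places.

For each i ∈ {1,…,8}, let Xᵢ = 1 if i and i+1 are adjacent. P(Xᵢ=1) = 2·(9−1)!/9! = 2/9.
By linearity, E[ΣXᵢ] = (8)·(2/9) = 16/9.
≈ 1.778

1.778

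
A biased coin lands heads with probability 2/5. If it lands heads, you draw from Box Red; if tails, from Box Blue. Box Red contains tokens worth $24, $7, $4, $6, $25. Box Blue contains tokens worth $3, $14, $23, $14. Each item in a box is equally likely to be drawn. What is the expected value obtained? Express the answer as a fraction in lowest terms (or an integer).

669/50 dollars

E[X | Box Red] = (24 + 7 + 4 + 6 + 25)/5 = 66/5
E[X | Box Blue] = (3 + 14 + 23 + 14)/4 = 27/2
E[X] = (2/5)·66/5 + (3/5)·27/2 = 669/50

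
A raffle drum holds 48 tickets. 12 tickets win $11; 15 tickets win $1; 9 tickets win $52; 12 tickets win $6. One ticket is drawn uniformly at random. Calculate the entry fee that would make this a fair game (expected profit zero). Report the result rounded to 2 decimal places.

$14.31

E[payout] = (12/48)·11 + (15/48)·1 + (9/48)·52 + (12/48)·6 = 229/16
Fair fee = E[payout] = 229/16 ≈ $14.31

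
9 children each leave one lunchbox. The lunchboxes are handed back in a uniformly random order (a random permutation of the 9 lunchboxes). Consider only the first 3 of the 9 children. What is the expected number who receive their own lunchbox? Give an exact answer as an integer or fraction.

Let Xᵢ = 1 if person i gets their own lunchbox. For each i, P(Xᵢ=1) = 1/9.
By linearity of expectation, E[X₁+…+X_3] = 3·(1/9) = 1/3.

1/3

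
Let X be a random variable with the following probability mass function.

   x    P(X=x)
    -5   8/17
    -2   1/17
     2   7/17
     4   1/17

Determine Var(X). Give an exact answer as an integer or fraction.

E[X] = (8/17)·(-5) + (1/17)·(-2) + (7/17)·2 + (1/17)·4 = -24/17
E[X²] = (8/17)·25 + (1/17)·4 + (7/17)·4 + (1/17)·16 = 248/17
Var(X) = 248/17 − (-24/17)² = 3640/289

3640/289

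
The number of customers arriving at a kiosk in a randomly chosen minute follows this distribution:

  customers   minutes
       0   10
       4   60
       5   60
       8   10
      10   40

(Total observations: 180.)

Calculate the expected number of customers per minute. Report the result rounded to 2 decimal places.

Total = 180, so P(customers=0) = 10/180, etc.
E[X] = (1/18)·0 + (1/3)·4 + (1/3)·5 + (1/18)·8 + (2/9)·10
     = 17/3 ≈ 5.67

5.67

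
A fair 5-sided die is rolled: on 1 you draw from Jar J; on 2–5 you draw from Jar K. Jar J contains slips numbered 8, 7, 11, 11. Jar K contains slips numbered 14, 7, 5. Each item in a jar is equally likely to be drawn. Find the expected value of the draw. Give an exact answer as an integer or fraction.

E[X | Jar J] = (8 + 7 + 11 + 11)/4 = 37/4
E[X | Jar K] = (14 + 7 + 5)/3 = 26/3
E[X] = (1/5)·37/4 + (4/5)·26/3 = 527/60

527/60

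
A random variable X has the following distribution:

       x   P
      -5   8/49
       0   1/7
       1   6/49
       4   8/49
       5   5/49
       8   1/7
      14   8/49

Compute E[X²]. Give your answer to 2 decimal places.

E[X²] = (8/49)·25 + (1/7)·0 + (6/49)·1 + (8/49)·16 + (5/49)·25 + (1/7)·64 + (8/49)·196
     = 2475/49 ≈ 50.51

50.51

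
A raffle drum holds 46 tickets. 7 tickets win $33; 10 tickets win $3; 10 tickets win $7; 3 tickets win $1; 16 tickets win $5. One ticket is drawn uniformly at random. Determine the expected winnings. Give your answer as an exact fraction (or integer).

$9

E[payout] = (7/46)·33 + (10/46)·3 + (10/46)·7 + (3/46)·1 + (16/46)·5 = 9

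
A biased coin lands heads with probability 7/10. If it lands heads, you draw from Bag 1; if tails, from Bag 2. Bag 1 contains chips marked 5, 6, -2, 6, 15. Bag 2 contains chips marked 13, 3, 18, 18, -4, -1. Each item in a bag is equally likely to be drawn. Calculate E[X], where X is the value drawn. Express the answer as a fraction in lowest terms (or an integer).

E[X | Bag 1] = (5 + 6 − 2 + 6 + 15)/5 = 6
E[X | Bag 2] = (13 + 3 + 18 + 18 − 4 − 1)/6 = 47/6
E[X] = (7/10)·6 + (3/10)·47/6 = 131/20

131/20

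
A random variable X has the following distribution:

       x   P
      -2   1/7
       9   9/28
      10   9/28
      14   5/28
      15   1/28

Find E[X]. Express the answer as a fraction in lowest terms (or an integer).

E[X] = (1/7)·(-2) + (9/28)·9 + (9/28)·10 + (5/28)·14 + (1/28)·15
     = 62/7

62/7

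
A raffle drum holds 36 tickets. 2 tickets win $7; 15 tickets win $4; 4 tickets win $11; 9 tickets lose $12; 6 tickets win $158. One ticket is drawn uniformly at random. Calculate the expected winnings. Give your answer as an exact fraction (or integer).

479/18 dollars

E[payout] = (2/36)·7 + (15/36)·4 + (4/36)·11 + (9/36)·(-12) + (6/36)·158 = 479/18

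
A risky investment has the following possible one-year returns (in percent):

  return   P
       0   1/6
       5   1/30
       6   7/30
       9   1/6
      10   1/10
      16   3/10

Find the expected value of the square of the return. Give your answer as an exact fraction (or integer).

1643/15

E[X²] = (1/6)·0 + (1/30)·25 + (7/30)·36 + (1/6)·81 + (1/10)·100 + (3/10)·256
     = 1643/15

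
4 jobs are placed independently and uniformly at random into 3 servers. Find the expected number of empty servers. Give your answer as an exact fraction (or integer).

16/27

Let Xⱼ=1 if server j is empty. P(Xⱼ=1) = ((3-1)/3)^4 = 16/81.
By linearity, E[#empty] = 3·16/81 = 16/27.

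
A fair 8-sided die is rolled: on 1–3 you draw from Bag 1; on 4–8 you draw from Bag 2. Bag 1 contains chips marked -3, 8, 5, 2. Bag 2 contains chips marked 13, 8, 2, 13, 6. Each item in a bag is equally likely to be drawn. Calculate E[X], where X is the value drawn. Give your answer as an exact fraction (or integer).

E[X | Bag 1] = (-3 + 8 + 5 + 2)/4 = 3
E[X | Bag 2] = (13 + 8 + 2 + 13 + 6)/5 = 42/5
E[X] = (3/8)·3 + (5/8)·42/5 = 51/8

51/8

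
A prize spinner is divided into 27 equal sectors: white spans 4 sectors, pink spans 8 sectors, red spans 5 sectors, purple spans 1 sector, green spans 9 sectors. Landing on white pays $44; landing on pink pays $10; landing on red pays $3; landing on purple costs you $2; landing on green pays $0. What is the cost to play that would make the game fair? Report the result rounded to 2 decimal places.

$9.96

E[payout] = (4/27)·44 + (8/27)·10 + (5/27)·3 + (1/27)·(-2) + (9/27)·0 = 269/27
Fair fee = E[payout] = 269/27 ≈ $9.96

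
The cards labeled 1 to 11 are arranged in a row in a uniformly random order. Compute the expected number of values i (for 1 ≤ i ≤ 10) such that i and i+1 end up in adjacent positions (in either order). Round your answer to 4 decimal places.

1.8182

For each i ∈ {1,…,10}, let Xᵢ = 1 if i and i+1 are adjacent. P(Xᵢ=1) = 2·(11−1)!/11! = 2/11.
By linearity, E[ΣXᵢ] = (10)·(2/11) = 20/11.
≈ 1.8182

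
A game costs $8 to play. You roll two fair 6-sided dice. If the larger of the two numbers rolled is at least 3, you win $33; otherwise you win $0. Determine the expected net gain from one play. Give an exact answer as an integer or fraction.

64/3 dollars

E[payout] = (1/9)·0 + (8/9)·33 = 88/3
Expected profit = 88/3 − 8 = 64/3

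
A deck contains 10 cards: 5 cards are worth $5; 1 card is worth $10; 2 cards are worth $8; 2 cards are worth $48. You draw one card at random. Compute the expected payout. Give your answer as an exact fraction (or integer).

E[payout] = (5/10)·5 + (1/10)·10 + (2/10)·8 + (2/10)·48 = 147/10

147/10 dollars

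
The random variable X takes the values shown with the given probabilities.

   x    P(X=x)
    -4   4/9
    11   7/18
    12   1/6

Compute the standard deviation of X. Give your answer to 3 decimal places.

7.610

E[X] = 9/2, E[X²] = 469/6
Var(X) = E[X²] − (E[X])² = 469/6 − 81/4 = 695/12
SD(X) = √(695/12) ≈ 7.610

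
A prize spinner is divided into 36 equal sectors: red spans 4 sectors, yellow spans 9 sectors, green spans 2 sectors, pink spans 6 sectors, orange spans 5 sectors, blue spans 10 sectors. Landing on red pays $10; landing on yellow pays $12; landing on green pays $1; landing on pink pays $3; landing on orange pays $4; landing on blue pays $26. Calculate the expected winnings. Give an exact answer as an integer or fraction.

E[payout] = (4/36)·10 + (9/36)·12 + (2/36)·1 + (6/36)·3 + (5/36)·4 + (10/36)·26 = 112/9

112/9 dollars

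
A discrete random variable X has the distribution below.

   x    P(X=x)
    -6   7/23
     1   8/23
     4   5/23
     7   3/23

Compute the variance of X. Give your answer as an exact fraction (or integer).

11152/529

E[X] = (7/23)·(-6) + (8/23)·1 + (5/23)·4 + (3/23)·7 = 7/23
E[X²] = (7/23)·36 + (8/23)·1 + (5/23)·16 + (3/23)·49 = 487/23
Var(X) = 487/23 − (7/23)² = 11152/529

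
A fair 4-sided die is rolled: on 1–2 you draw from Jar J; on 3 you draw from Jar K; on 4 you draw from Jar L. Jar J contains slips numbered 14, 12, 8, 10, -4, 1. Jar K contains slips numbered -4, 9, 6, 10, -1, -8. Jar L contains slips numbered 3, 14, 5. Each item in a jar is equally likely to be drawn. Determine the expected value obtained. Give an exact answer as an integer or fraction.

23/4

E[X | Jar J] = (14 + 12 + 8 + 10 − 4 + 1)/6 = 41/6
E[X | Jar K] = (-4 + 9 + 6 + 10 − 1 − 8)/6 = 2
E[X | Jar L] = (3 + 14 + 5)/3 = 22/3
E[X] = (1/2)·41/6 + (1/4)·2 + (1/4)·22/3 = 23/4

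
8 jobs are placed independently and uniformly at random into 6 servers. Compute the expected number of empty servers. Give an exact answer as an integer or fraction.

390625/279936

Let Xⱼ=1 if server j is empty. P(Xⱼ=1) = ((6-1)/6)^8 = 390625/1679616.
By linearity, E[#empty] = 6·390625/1679616 = 390625/279936.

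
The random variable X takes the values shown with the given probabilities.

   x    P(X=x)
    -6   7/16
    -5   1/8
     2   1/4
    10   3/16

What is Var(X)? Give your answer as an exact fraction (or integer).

E[X] = (7/16)·(-6) + (1/8)·(-5) + (1/4)·2 + (3/16)·10 = -7/8
E[X²] = (7/16)·36 + (1/8)·25 + (1/4)·4 + (3/16)·100 = 309/8
Var(X) = 309/8 − (-7/8)² = 2423/64

2423/64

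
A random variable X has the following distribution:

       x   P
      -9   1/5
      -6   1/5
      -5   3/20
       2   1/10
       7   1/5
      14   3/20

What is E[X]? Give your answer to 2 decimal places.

E[X] = (1/5)·(-9) + (1/5)·(-6) + (3/20)·(-5) + (1/10)·2 + (1/5)·7 + (3/20)·14
     = -1/20 ≈ -0.05

-0.05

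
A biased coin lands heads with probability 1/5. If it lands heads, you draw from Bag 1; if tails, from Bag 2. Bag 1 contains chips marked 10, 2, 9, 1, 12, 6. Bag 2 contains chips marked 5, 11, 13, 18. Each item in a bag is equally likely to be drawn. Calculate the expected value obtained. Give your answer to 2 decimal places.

E[X | Bag 1] = (10 + 2 + 9 + 1 + 12 + 6)/6 = 20/3
E[X | Bag 2] = (5 + 11 + 13 + 18)/4 = 47/4
E[X] = (1/5)·20/3 + (4/5)·47/4 = 161/15 ≈ 10.73

10.73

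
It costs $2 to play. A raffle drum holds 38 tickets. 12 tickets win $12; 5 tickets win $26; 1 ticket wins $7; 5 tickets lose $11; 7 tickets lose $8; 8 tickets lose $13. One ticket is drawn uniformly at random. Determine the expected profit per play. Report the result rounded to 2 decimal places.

E[payout] = (12/38)·12 + (5/38)·26 + (1/38)·7 + (5/38)·(-11) + (7/38)·(-8) + (8/38)·(-13) = 33/19
Expected profit = 33/19 − 2 = -5/19 ≈ -$0.26

-$0.26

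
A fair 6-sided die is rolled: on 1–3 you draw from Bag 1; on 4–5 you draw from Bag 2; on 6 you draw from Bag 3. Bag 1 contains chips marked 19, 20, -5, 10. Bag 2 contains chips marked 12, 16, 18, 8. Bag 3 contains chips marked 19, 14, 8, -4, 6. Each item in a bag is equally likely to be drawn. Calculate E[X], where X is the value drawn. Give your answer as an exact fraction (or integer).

343/30

E[X | Bag 1] = (19 + 20 − 5 + 10)/4 = 11
E[X | Bag 2] = (12 + 16 + 18 + 8)/4 = 27/2
E[X | Bag 3] = (19 + 14 + 8 − 4 + 6)/5 = 43/5
E[X] = (1/2)·11 + (1/3)·27/2 + (1/6)·43/5 = 343/30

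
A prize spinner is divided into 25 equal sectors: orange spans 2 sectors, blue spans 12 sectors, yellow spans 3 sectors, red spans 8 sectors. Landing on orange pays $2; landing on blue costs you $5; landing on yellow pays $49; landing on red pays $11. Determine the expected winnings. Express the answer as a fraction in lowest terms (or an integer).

E[payout] = (2/25)·2 + (12/25)·(-5) + (3/25)·49 + (8/25)·11 = 179/25

179/25 dollars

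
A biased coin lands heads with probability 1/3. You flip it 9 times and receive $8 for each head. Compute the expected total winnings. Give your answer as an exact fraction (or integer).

$24

E[#heads] = 9·1/3 = 3 (linearity over flips).
E[winnings] = 8·3 = 24.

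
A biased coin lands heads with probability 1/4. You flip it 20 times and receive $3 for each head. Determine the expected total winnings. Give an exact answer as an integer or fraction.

$15

E[#heads] = 20·1/4 = 5 (linearity over flips).
E[winnings] = 3·5 = 15.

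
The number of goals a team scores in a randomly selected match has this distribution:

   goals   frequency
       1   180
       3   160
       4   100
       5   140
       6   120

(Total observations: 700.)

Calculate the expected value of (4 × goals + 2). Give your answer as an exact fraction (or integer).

Total = 700, so P(goals=1) = 180/700, etc.
E[4x+2] = (9/35)·6 + (8/35)·14 + (1/7)·18 + (1/5)·22 + (6/35)·26
     = 566/35

566/35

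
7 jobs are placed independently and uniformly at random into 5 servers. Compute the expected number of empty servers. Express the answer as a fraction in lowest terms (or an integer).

16384/15625

Let Xⱼ=1 if server j is empty. P(Xⱼ=1) = ((5-1)/5)^7 = 16384/78125.
By linearity, E[#empty] = 5·16384/78125 = 16384/15625.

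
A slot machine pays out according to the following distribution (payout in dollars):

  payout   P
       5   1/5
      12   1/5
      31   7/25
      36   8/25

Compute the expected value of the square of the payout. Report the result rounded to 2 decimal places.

717.60

E[X²] = (1/5)·25 + (1/5)·144 + (7/25)·961 + (8/25)·1296
     = 3588/5 ≈ 717.60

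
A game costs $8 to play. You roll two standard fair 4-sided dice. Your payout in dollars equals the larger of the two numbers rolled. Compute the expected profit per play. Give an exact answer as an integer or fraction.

-39/8 dollars

Distribution of the larger of the two numbers rolled: 1 w.p. 1/16, 2 w.p. 3/16, 3 w.p. 5/16, 4 w.p. 7/16
E[payout] = (1/16)·1 + (3/16)·2 + (5/16)·3 + (7/16)·4 = 25/8
Expected profit = 25/8 − 8 = -39/8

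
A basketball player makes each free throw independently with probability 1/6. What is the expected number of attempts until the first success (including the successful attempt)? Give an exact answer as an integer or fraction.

For a geometric distribution, E[trials] = 1/p = 1/(1/6) = 6.

6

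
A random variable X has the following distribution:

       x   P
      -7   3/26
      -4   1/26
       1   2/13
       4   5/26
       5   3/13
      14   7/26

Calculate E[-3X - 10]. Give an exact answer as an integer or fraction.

E[-3x-10] = (3/26)·11 + (1/26)·2 + (2/13)·(-13) + (5/26)·(-22) + (3/13)·(-25) + (7/26)·(-52)
     = -641/26

-641/26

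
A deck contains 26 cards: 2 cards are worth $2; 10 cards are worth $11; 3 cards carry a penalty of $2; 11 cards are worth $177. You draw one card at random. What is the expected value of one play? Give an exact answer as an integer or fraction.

E[payout] = (2/26)·2 + (10/26)·11 + (3/26)·(-2) + (11/26)·177 = 2055/26

2055/26 dollars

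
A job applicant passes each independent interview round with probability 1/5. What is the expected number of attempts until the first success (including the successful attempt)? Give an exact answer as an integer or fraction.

5

For a geometric distribution, E[trials] = 1/p = 1/(1/5) = 5.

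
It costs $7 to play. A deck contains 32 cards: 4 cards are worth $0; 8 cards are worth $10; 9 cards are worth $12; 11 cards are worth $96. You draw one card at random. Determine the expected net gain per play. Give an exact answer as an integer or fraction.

E[payout] = (4/32)·0 + (8/32)·10 + (9/32)·12 + (11/32)·96 = 311/8
Expected profit = 311/8 − 7 = 255/8

255/8 dollars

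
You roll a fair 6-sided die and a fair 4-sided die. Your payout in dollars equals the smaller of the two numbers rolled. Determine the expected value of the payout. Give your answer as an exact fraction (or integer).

Distribution of the smaller of the two numbers rolled: 1 w.p. 3/8, 2 w.p. 7/24, 3 w.p. 5/24, 4 w.p. 1/8
E[payout] = (3/8)·1 + (7/24)·2 + (5/24)·3 + (1/8)·4 = 25/12

25/12 dollars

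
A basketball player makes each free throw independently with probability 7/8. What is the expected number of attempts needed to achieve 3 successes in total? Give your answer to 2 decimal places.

3.43

By linearity (sum of 3 independent geometric waits), E[trials] = 3/p = 3/(7/8) = 24/7.
≈ 3.43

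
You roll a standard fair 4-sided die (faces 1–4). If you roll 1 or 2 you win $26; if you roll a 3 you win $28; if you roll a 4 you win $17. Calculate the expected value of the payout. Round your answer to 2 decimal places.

$24.25

E[payout] = (1/4)·17 + (1/2)·26 + (1/4)·28 = 97/4
≈ $24.25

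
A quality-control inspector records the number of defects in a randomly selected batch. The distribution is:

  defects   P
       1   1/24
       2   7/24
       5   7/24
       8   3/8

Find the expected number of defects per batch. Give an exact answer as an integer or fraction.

E[X] = (1/24)·1 + (7/24)·2 + (7/24)·5 + (3/8)·8
     = 61/12

61/12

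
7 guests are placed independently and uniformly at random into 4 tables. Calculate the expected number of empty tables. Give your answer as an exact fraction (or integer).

Let Xⱼ=1 if table j is empty. P(Xⱼ=1) = ((4-1)/4)^7 = 2187/16384.
By linearity, E[#empty] = 4·2187/16384 = 2187/4096.

2187/4096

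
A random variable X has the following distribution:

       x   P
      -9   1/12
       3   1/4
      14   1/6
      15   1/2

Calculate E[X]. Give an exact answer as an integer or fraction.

E[X] = (1/12)·(-9) + (1/4)·3 + (1/6)·14 + (1/2)·15
     = 59/6

59/6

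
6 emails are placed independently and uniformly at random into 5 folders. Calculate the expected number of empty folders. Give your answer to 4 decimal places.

Let Xⱼ=1 if folder j is empty. P(Xⱼ=1) = ((5-1)/5)^6 = 4096/15625.
By linearity, E[#empty] = 5·4096/15625 = 4096/3125.
≈ 1.3107

1.3107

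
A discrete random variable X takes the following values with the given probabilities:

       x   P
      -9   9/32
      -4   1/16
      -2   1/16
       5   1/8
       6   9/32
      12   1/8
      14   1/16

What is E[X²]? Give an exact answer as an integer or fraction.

2161/32

E[X²] = (9/32)·81 + (1/16)·16 + (1/16)·4 + (1/8)·25 + (9/32)·36 + (1/8)·144 + (1/16)·196
     = 2161/32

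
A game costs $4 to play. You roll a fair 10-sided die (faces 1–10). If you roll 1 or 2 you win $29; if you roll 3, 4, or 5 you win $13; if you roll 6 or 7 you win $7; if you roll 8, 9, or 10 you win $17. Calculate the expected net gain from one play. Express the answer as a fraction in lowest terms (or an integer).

61/5 dollars

E[payout] = (1/5)·7 + (3/10)·13 + (3/10)·17 + (1/5)·29 = 81/5
Expected profit = 81/5 − 4 = 61/5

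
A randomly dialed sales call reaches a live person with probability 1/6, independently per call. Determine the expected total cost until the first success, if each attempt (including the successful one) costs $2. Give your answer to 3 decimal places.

E[#attempts] = 1/p = 6; E[cost] = 2·6 = 12.
≈ 12.000

$12.000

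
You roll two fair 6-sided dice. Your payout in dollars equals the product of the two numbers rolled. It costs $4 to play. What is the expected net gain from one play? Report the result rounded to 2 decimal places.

$8.25

Distribution of the product of the two numbers rolled: 1 w.p. 1/36, 2 w.p. 1/18, 3 w.p. 1/18, 4 w.p. 1/12, 5 w.p. 1/18, 6 w.p. 1/9, …
E[payout] = (1/36)·1 + (1/18)·2 + (1/18)·3 + (1/12)·4 + (1/18)·5 + (1/9)·6 + (1/18)·8 + (1/36)·9 + (1/18)·10 + (1/9)·12 + (1/18)·15 + (1/36)·16 + (1/18)·18 + (1/18)·20 + (1/18)·24 + (1/36)·25 + (1/18)·30 + (1/36)·36 = 49/4
Expected profit = 49/4 − 4 = 33/4 ≈ $8.25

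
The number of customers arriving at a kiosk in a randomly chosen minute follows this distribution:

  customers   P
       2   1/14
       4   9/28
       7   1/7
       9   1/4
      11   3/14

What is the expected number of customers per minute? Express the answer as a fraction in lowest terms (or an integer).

197/28

E[X] = (1/14)·2 + (9/28)·4 + (1/7)·7 + (1/4)·9 + (3/14)·11
     = 197/28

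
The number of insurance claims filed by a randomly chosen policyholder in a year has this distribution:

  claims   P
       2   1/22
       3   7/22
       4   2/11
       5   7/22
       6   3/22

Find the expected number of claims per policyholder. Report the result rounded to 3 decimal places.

4.182

E[X] = (1/22)·2 + (7/22)·3 + (2/11)·4 + (7/22)·5 + (3/22)·6
     = 46/11 ≈ 4.182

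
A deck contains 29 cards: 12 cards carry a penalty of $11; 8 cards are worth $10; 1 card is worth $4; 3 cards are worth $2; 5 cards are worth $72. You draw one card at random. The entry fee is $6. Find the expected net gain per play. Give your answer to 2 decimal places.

E[payout] = (12/29)·(-11) + (8/29)·10 + (1/29)·4 + (3/29)·2 + (5/29)·72 = 318/29
Expected profit = 318/29 − 6 = 144/29 ≈ $4.97

$4.97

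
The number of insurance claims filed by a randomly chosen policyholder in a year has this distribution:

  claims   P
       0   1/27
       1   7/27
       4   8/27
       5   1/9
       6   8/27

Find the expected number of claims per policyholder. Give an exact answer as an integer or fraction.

34/9

E[X] = (1/27)·0 + (7/27)·1 + (8/27)·4 + (1/9)·5 + (8/27)·6
     = 34/9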